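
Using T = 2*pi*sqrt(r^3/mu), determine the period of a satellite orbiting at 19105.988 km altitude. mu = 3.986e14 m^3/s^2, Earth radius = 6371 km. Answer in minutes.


r = 25476.9880 km = 2.5476988e+07 m
T = 2*pi*sqrt(r^3/mu) = 2*pi*sqrt(1.6536525e+22 / 3.986e14)
T = 40470.0131 s = 674.5002 min

674.5002 minutes


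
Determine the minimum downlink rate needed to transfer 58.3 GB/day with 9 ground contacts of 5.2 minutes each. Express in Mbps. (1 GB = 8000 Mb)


total contact time = 9 * 5.2 * 60 = 2808.0000 s
data = 58.3 GB = 466400.0000 Mb
rate = 466400.0000 / 2808.0000 = 166.0969 Mbps

166.0969 Mbps


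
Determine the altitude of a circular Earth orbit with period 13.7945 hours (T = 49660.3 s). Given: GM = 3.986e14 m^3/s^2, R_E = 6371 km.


T = 49660.3 s
r = (mu*T^2/(4*pi^2))^(1/3) = (3.986e14 * 49660.3^2 / (4*pi^2))^(1/3)
r = 2.9201069e+07 m = 29201.0686 km
alt = r - R_E = 29201.0686 - 6371 = 22830.0686 km

22830.0686 km


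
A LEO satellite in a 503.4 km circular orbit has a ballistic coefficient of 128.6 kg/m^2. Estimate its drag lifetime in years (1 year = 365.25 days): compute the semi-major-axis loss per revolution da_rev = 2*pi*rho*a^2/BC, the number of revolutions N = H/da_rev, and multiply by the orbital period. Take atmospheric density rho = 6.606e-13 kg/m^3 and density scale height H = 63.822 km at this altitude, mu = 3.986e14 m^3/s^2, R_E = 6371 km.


a = R_E + alt = 6874.4000 km = 6.8744e+06 m
da_rev = 2*pi*rho*a^2/BC = 2*pi*6.606e-13*(6.8744e+06)^2/128.6 = 1.525271 m per revolution
N = H/da_rev = 63822.0000 m / 1.525271 m = 41843.0509 revolutions
P = 2*pi*sqrt(a^3/mu) = 5672.3552 s
lifetime = N*P = 41843.0509 * 5672.3552 = 2.3734865e+08 s = 2747.0908 days
years = 2747.0908 / 365.25 = 7.5211 years

7.5211 years


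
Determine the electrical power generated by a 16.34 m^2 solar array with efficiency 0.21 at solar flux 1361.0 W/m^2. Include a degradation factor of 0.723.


P = area * eta * S * degradation
P = 16.34 * 0.21 * 1361.0 * 0.723
P = 3376.5079 W

3376.5079 W


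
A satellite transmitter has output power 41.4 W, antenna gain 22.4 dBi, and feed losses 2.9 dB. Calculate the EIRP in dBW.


Pt = 41.4 W = 16.1700 dBW
EIRP = Pt_dBW + Gt - losses = 16.1700 + 22.4 - 2.9 = 35.6700 dBW

35.6700 dBW


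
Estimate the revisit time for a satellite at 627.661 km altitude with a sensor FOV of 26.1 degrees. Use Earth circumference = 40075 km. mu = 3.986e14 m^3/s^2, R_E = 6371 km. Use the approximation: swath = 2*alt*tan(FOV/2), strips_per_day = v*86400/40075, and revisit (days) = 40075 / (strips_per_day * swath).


swath = 2*627.661*tan(0.2277655) = 290.9680 km
v = sqrt(mu/r) = 7546.7709 m/s = 7.5468 km/s
strips/day = v*86400/40075 = 7.5468*86400/40075 = 16.2705
coverage/day = strips * swath = 16.2705 * 290.9680 = 4734.2003 km
revisit = 40075 / 4734.2003 = 8.4650 days

8.4650 days


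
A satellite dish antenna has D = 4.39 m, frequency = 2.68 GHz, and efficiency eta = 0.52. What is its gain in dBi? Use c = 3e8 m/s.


lambda = c/f = 3e8 / 2.68e+09 = 0.1119403 m
G = eta*(pi*D/lambda)^2 = 0.52*(pi*4.39/0.1119403)^2
G = 7893.3109 (linear)
G = 10*log10(7893.3109) = 38.9726 dBi

38.9726 dBi


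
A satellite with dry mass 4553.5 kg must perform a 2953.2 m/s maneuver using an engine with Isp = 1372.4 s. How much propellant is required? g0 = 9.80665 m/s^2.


ve = Isp * g0 = 1372.4 * 9.80665 = 13458.646460 m/s
mass ratio = exp(dv/ve) = exp(2953.2/13458.646460) = 1.24536382
m_prop = m_dry * (mr - 1) = 4553.5 * (1.24536382 - 1)
m_prop = 1117.2642 kg

1117.2642 kg


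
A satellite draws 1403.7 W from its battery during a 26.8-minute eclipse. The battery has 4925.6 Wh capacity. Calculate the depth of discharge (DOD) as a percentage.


E_used = P * t / 60 = 1403.7 * 26.8 / 60 = 626.9860 Wh
DOD = E_used / E_total * 100 = 626.9860 / 4925.6 * 100
DOD = 12.7291 %

12.7291 %


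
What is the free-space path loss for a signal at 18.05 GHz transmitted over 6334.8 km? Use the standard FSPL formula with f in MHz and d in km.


f = 18.05 GHz = 18050.0000 MHz
d = 6334.8 km
FSPL = 32.44 + 20*log10(18050.0000) + 20*log10(6334.8)
FSPL = 32.44 + 85.1295 + 76.0347
FSPL = 193.6042 dB

193.6042 dB


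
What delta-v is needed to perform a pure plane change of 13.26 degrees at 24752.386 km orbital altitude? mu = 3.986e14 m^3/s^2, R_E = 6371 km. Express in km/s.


r = 31123.3860 km = 3.1123386e+07 m
V = sqrt(mu/r) = 3578.6995 m/s
di = 13.26 deg = 0.2314307 rad
dV = 2*V*sin(di/2) = 2*3578.6995*sin(0.1157153)
dV = 826.3737 m/s = 0.8263737 km/s

0.8264 km/s


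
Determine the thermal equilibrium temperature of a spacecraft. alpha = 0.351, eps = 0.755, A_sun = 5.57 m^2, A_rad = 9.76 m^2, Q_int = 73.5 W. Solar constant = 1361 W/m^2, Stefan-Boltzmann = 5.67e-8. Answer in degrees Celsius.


Numerator = alpha*S*A_sun + Q_int = 0.351*1361*5.57 + 73.5 = 2734.3503 W
Denominator = eps*sigma*A_rad = 0.755*5.67e-8*9.76 = 4.1781096e-07 W/K^4
T^4 = 6.5444676e+09 K^4
T = 284.4255 K = 11.2755 C

11.2755 degrees Celsius


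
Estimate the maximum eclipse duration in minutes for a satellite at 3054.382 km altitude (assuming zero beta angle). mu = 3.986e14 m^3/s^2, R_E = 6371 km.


r = 9425.3820 km
T = 151.7779 min
Eclipse fraction = arcsin(R_E/r)/pi = arcsin(6371.0000/9425.3820)/pi
= arcsin(0.6759408)/pi = 0.2362625
Eclipse duration = 0.2362625 * 151.7779 = 35.8594 min

35.8594 minutes


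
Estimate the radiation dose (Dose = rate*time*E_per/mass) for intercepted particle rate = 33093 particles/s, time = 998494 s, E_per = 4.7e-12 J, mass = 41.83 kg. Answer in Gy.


Total energy deposited = rate * time * E_per
  = 33093 * 998494 * 4.7e-12 = 0.1553029 J
Dose = E_total / mass = 0.1553029 / 41.83
Dose = 0.003712715 Gy

0.0037 Gy


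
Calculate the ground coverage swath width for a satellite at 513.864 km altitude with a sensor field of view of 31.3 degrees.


FOV = 31.3 deg = 0.5462881 rad
swath = 2 * alt * tan(FOV/2) = 2 * 513.864 * tan(0.273144)
swath = 2 * 513.864 * 0.2801459
swath = 287.9138 km

287.9138 km


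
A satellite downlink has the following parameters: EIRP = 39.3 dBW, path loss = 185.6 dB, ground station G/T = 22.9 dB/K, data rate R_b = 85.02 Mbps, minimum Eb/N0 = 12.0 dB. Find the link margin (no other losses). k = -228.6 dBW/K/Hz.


C/N0 = EIRP - FSPL + G/T - k = 39.3 - 185.6 + 22.9 - (-228.6)
C/N0 = 105.2000 dB-Hz
R_b = 85.02 Mbps = 8.502e+07 bps -> 10*log10(R_b) = 79.2952 dB-Hz
Eb/N0 = C/N0 - 10*log10(R_b) = 105.2000 - 79.2952 = 25.9048 dB
Margin = Eb/N0 - Eb/N0_req = 25.9048 - 12.0 = 13.9048 dB (link closes)

13.9048 dB


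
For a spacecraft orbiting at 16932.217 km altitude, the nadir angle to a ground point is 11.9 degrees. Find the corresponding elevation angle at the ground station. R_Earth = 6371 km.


r = R_E + alt = 23303.2170 km
Law of sines in the satellite / Earth-center / ground-point triangle:
  sin(nadir)/R_E = sin(90 + el)/r  =>  cos(el) = (r/R_E)*sin(nadir)
cos(el) = (23303.2170 / 6371.0000) * sin(11.9 deg) = 0.7542334
el = arccos(0.7542334) = 41.0416 deg
(Earth-central angle = 90 - nadir - el = 37.0584 deg)

41.0416 degrees


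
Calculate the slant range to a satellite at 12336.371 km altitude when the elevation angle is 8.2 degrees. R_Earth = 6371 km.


h = 12336.371 km, el = 8.2 deg
d = -R_E*sin(el) + sqrt((R_E*sin(el))^2 + 2*R_E*h + h^2)
d = -6371.0000*sin(0.143117) + sqrt((6371.0000*0.1426289)^2 + 2*6371.0000*12336.371 + 12336.371^2)
d = 16703.8579 km

16703.8579 km


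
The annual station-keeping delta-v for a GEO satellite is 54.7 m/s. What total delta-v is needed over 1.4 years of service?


dV = rate * years = 54.7 * 1.4
dV = 76.5800 m/s

76.5800 m/s


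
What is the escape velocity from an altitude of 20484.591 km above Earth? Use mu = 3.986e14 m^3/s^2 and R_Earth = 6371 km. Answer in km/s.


r = 6371.0 + 20484.591 = 26855.5910 km = 2.6855591e+07 m
v_esc = sqrt(2*mu/r) = sqrt(2*3.986e14 / 2.6855591e+07)
v_esc = 5448.3662 m/s = 5.4484 km/s

5.4484 km/s


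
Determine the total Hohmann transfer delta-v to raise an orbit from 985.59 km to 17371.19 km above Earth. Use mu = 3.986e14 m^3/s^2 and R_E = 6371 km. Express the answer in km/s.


r1 = 7356.5900 km = 7.35659e+06 m
r2 = 23742.1900 km = 2.374219e+07 m
dv1 = sqrt(mu/r1)*(sqrt(2*r2/(r1+r2)) - 1) = 1734.7664 m/s
dv2 = sqrt(mu/r2)*(1 - sqrt(2*r1/(r1+r2))) = 1279.0819 m/s
total dv = |dv1| + |dv2| = 1734.7664 + 1279.0819 = 3013.8483 m/s = 3.0138 km/s

3.0138 km/s


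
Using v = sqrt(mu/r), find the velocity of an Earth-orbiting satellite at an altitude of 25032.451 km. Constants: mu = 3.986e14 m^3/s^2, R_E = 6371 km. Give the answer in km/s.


r = R_E + alt = 6371.0 + 25032.451 = 31403.4510 km = 3.1403451e+07 m
v = sqrt(mu/r) = sqrt(3.986e14 / 3.1403451e+07) = 3562.7058 m/s = 3.5627 km/s

3.5627 km/s


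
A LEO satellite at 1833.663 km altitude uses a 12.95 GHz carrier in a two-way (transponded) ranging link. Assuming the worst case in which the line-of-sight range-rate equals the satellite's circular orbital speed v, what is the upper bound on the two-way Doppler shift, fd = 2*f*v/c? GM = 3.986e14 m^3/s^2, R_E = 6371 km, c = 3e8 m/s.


r = 8.204663e+06 m
v = sqrt(mu/r) = 6970.0882 m/s (worst-case radial velocity)
f = 12.95 GHz = 1.295e+10 Hz
fd = 2*f*v/c = 2*1.295e+10*6970.0882/3.0e+08
fd = 601750.9476 Hz

601750.9476 Hz


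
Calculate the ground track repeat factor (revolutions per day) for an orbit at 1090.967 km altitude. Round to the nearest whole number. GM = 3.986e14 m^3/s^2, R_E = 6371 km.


r = 7.461967e+06 m
T = 2*pi*sqrt(r^3/mu) = 6414.9194 s = 106.9153 min
revs/day = 1440 / 106.9153 = 13.4686
Rounded: 13 revolutions per day

13 revolutions per day


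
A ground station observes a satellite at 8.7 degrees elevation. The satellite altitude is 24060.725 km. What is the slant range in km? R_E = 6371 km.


h = 24060.725 km, el = 8.7 deg
d = -R_E*sin(el) + sqrt((R_E*sin(el))^2 + 2*R_E*h + h^2)
d = -6371.0000*sin(0.1518436) + sqrt((6371.0000*0.1512608)^2 + 2*6371.0000*24060.725 + 24060.725^2)
d = 28809.2737 km

28809.2737 km


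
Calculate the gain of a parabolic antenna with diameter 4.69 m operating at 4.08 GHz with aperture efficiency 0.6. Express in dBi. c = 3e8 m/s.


lambda = c/f = 3e8 / 4.08e+09 = 0.07352941 m
G = eta*(pi*D/lambda)^2 = 0.6*(pi*4.69/0.07352941)^2
G = 24092.0912 (linear)
G = 10*log10(24092.0912) = 43.8187 dBi

43.8187 dBi


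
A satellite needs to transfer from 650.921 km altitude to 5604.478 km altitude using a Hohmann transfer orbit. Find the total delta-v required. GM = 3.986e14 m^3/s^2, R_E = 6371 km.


r1 = 7021.9210 km = 7.021921e+06 m
r2 = 11975.4780 km = 1.1975478e+07 m
dv1 = sqrt(mu/r1)*(sqrt(2*r2/(r1+r2)) - 1) = 925.4401 m/s
dv2 = sqrt(mu/r2)*(1 - sqrt(2*r1/(r1+r2))) = 808.8718 m/s
total dv = |dv1| + |dv2| = 925.4401 + 808.8718 = 1734.3119 m/s = 1.7343 km/s

1.7343 km/s


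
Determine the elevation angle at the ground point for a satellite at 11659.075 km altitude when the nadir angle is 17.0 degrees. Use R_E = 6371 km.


r = R_E + alt = 18030.0750 km
Law of sines in the satellite / Earth-center / ground-point triangle:
  sin(nadir)/R_E = sin(90 + el)/r  =>  cos(el) = (r/R_E)*sin(nadir)
cos(el) = (18030.0750 / 6371.0000) * sin(17.0 deg) = 0.8274186
el = arccos(0.8274186) = 34.1655 deg
(Earth-central angle = 90 - nadir - el = 38.8345 deg)

34.1655 degrees


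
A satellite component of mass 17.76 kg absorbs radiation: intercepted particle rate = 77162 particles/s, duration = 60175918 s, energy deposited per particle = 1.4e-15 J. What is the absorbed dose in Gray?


Total energy deposited = rate * time * E_per
  = 77162 * 60175918 * 1.4e-15 = 0.006500612 J
Dose = E_total / mass = 0.006500612 / 17.76
Dose = 3.6602544e-04 Gy

3.6603e-04 Gy


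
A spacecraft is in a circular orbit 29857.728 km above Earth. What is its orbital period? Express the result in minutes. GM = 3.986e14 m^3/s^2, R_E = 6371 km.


r = 36228.7280 km = 3.6228728e+07 m
T = 2*pi*sqrt(r^3/mu) = 2*pi*sqrt(4.7550957e+22 / 3.986e14)
T = 68626.3420 s = 1143.7724 min

1143.7724 minutes


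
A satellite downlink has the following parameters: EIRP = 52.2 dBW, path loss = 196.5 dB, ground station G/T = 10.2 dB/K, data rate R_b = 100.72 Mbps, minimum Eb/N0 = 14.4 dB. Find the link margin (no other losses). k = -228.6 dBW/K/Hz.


C/N0 = EIRP - FSPL + G/T - k = 52.2 - 196.5 + 10.2 - (-228.6)
C/N0 = 94.5000 dB-Hz
R_b = 100.72 Mbps = 1.0072e+08 bps -> 10*log10(R_b) = 80.0312 dB-Hz
Eb/N0 = C/N0 - 10*log10(R_b) = 94.5000 - 80.0312 = 14.4688 dB
Margin = Eb/N0 - Eb/N0_req = 14.4688 - 14.4 = 0.06884283 dB (link closes)

0.0688 dB


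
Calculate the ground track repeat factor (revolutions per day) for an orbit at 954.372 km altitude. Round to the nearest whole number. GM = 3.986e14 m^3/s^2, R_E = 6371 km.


r = 7.325372e+06 m
T = 2*pi*sqrt(r^3/mu) = 6239.5856 s = 103.9931 min
revs/day = 1440 / 103.9931 = 13.8471
Rounded: 14 revolutions per day

14 revolutions per day


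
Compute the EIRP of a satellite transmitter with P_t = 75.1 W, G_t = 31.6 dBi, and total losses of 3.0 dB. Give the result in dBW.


Pt = 75.1 W = 18.7564 dBW
EIRP = Pt_dBW + Gt - losses = 18.7564 + 31.6 - 3.0 = 47.3564 dBW

47.3564 dBW


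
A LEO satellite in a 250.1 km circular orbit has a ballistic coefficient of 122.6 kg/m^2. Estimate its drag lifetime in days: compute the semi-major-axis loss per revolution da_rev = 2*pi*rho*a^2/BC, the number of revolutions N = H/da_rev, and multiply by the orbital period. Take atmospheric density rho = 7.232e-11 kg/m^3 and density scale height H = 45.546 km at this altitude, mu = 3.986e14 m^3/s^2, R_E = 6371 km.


a = R_E + alt = 6621.1000 km = 6.6211e+06 m
da_rev = 2*pi*rho*a^2/BC = 2*pi*7.232e-11*(6.6211e+06)^2/122.6 = 162.483068 m per revolution
N = H/da_rev = 45546.0000 m / 162.483068 m = 280.3123 revolutions
P = 2*pi*sqrt(a^3/mu) = 5361.7485 s
lifetime = N*P = 280.3123 * 5361.7485 = 1.502964e+06 s = 17.3954 days

17.3954 days


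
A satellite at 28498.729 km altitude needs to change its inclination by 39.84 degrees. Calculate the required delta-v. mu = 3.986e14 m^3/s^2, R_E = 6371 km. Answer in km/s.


r = 34869.7290 km = 3.4869729e+07 m
V = sqrt(mu/r) = 3380.9937 m/s
di = 39.84 deg = 0.6953392 rad
dV = 2*V*sin(di/2) = 2*3380.9937*sin(0.3476696)
dV = 2303.8615 m/s = 2.3039 km/s

2.3039 km/s


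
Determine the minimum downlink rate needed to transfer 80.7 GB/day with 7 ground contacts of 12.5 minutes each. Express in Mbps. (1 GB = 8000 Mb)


total contact time = 7 * 12.5 * 60 = 5250.0000 s
data = 80.7 GB = 645600.0000 Mb
rate = 645600.0000 / 5250.0000 = 122.9714 Mbps

122.9714 Mbps


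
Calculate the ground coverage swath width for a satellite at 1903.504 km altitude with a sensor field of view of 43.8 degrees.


FOV = 43.8 deg = 0.7644542 rad
swath = 2 * alt * tan(FOV/2) = 2 * 1903.504 * tan(0.3822271)
swath = 2 * 1903.504 * 0.4019974
swath = 1530.4074 km

1530.4074 km


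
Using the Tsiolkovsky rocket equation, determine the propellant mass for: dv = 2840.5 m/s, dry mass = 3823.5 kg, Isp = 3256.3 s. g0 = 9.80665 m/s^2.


ve = Isp * g0 = 3256.3 * 9.80665 = 31933.394395 m/s
mass ratio = exp(dv/ve) = exp(2840.5/31933.394395) = 1.09302684
m_prop = m_dry * (mr - 1) = 3823.5 * (1.09302684 - 1)
m_prop = 355.6881 kg

355.6881 kg


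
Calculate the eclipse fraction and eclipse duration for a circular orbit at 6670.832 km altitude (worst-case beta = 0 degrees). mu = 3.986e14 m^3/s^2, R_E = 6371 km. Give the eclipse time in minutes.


r = 13041.8320 km
T = 247.0403 min
Eclipse fraction = arcsin(R_E/r)/pi = arcsin(6371.0000/13041.8320)/pi
= arcsin(0.488505)/pi = 0.1624576
Eclipse duration = 0.1624576 * 247.0403 = 40.1336 min

40.1336 minutes


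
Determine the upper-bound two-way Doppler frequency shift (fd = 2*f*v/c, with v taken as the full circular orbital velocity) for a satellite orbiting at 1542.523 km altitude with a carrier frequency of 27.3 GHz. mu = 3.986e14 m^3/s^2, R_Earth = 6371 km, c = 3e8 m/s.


r = 7.913523e+06 m
v = sqrt(mu/r) = 7097.1456 m/s (worst-case radial velocity)
f = 27.3 GHz = 2.73e+10 Hz
fd = 2*f*v/c = 2*2.73e+10*7097.1456/3.0e+08
fd = 1.2916805e+06 Hz

1.2917e+06 Hz


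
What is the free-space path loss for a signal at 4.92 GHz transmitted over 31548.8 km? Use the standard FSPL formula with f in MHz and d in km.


f = 4.92 GHz = 4920.0000 MHz
d = 31548.8 km
FSPL = 32.44 + 20*log10(4920.0000) + 20*log10(31548.8)
FSPL = 32.44 + 73.8393 + 89.9797
FSPL = 196.2590 dB

196.2590 dB


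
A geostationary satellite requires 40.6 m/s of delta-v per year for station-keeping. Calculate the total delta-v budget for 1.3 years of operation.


dV = rate * years = 40.6 * 1.3
dV = 52.7800 m/s

52.7800 m/s


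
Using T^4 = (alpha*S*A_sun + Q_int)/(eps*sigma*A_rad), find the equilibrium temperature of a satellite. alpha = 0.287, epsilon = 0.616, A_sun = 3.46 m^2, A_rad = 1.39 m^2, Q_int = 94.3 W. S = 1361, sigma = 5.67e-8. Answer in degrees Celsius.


Numerator = alpha*S*A_sun + Q_int = 0.287*1361*3.46 + 94.3 = 1445.8002 W
Denominator = eps*sigma*A_rad = 0.616*5.67e-8*1.39 = 4.8548808e-08 W/K^4
T^4 = 2.9780344e+10 K^4
T = 415.4152 K = 142.2652 C

142.2652 degrees Celsius


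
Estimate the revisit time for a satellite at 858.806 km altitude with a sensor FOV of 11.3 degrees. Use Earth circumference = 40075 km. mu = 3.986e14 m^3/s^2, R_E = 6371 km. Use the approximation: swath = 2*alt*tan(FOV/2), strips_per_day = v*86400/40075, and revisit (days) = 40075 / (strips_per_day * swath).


swath = 2*858.806*tan(0.0986111) = 169.9268 km
v = sqrt(mu/r) = 7425.1516 m/s = 7.4252 km/s
strips/day = v*86400/40075 = 7.4252*86400/40075 = 16.0083
coverage/day = strips * swath = 16.0083 * 169.9268 = 2720.2407 km
revisit = 40075 / 2720.2407 = 14.7322 days

14.7322 days


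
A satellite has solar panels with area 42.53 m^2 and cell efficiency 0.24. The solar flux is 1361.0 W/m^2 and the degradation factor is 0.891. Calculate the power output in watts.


P = area * eta * S * degradation
P = 42.53 * 0.24 * 1361.0 * 0.891
P = 12377.7713 W

12377.7713 W


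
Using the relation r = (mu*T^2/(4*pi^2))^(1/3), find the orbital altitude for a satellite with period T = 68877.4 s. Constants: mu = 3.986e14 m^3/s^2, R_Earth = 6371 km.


T = 68877.4 s
r = (mu*T^2/(4*pi^2))^(1/3) = (3.986e14 * 68877.4^2 / (4*pi^2))^(1/3)
r = 3.6317032e+07 m = 36317.0320 km
alt = r - R_E = 36317.0320 - 6371 = 29946.0320 km

29946.0320 km


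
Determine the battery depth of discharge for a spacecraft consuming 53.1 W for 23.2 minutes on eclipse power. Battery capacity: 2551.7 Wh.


E_used = P * t / 60 = 53.1 * 23.2 / 60 = 20.5320 Wh
DOD = E_used / E_total * 100 = 20.5320 / 2551.7 * 100
DOD = 0.80464 %

0.8046 %


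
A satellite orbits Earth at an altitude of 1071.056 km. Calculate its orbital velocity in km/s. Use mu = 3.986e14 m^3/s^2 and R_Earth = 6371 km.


r = R_E + alt = 6371.0 + 1071.056 = 7442.0560 km = 7.442056e+06 m
v = sqrt(mu/r) = sqrt(3.986e14 / 7.442056e+06) = 7318.5017 m/s = 7.3185 km/s

7.3185 km/s


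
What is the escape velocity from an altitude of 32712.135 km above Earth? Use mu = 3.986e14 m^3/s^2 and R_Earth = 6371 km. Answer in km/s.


r = 6371.0 + 32712.135 = 39083.1350 km = 3.9083135e+07 m
v_esc = sqrt(2*mu/r) = sqrt(2*3.986e14 / 3.9083135e+07)
v_esc = 4516.3641 m/s = 4.5164 km/s

4.5164 km/s


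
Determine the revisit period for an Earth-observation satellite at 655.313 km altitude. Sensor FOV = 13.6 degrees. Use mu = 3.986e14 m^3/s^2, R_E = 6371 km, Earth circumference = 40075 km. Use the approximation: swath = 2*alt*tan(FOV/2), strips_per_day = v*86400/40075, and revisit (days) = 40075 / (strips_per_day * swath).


swath = 2*655.313*tan(0.1186824) = 156.2827 km
v = sqrt(mu/r) = 7531.9062 m/s = 7.5319 km/s
strips/day = v*86400/40075 = 7.5319*86400/40075 = 16.2385
coverage/day = strips * swath = 16.2385 * 156.2827 = 2537.7918 km
revisit = 40075 / 2537.7918 = 15.7913 days

15.7913 days


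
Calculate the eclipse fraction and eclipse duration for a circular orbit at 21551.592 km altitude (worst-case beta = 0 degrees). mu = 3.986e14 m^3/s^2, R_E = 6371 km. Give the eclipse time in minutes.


r = 27922.5920 km
T = 773.9155 min
Eclipse fraction = arcsin(R_E/r)/pi = arcsin(6371.0000/27922.5920)/pi
= arcsin(0.2281665)/pi = 0.07327305
Eclipse duration = 0.07327305 * 773.9155 = 56.7072 min

56.7072 minutes


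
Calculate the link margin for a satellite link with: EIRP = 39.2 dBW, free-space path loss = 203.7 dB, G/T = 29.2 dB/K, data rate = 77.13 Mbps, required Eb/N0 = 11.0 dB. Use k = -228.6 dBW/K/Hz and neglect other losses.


C/N0 = EIRP - FSPL + G/T - k = 39.2 - 203.7 + 29.2 - (-228.6)
C/N0 = 93.3000 dB-Hz
R_b = 77.13 Mbps = 7.713e+07 bps -> 10*log10(R_b) = 78.8722 dB-Hz
Eb/N0 = C/N0 - 10*log10(R_b) = 93.3000 - 78.8722 = 14.4278 dB
Margin = Eb/N0 - Eb/N0_req = 14.4278 - 11.0 = 3.4278 dB (link closes)

3.4278 dB


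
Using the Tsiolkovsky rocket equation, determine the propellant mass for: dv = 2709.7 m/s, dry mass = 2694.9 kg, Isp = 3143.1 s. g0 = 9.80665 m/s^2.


ve = Isp * g0 = 3143.1 * 9.80665 = 30823.281615 m/s
mass ratio = exp(dv/ve) = exp(2709.7/30823.281615) = 1.09189074
m_prop = m_dry * (mr - 1) = 2694.9 * (1.09189074 - 1)
m_prop = 247.6364 kg

247.6364 kg


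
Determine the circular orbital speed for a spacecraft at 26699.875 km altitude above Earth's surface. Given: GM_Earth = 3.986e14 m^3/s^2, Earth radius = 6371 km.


r = R_E + alt = 6371.0 + 26699.875 = 33070.8750 km = 3.3070875e+07 m
v = sqrt(mu/r) = sqrt(3.986e14 / 3.3070875e+07) = 3471.7289 m/s = 3.4717 km/s

3.4717 km/s


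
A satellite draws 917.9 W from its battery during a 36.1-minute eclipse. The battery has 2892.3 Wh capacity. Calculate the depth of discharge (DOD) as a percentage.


E_used = P * t / 60 = 917.9 * 36.1 / 60 = 552.2698 Wh
DOD = E_used / E_total * 100 = 552.2698 / 2892.3 * 100
DOD = 19.0945 %

19.0945 %


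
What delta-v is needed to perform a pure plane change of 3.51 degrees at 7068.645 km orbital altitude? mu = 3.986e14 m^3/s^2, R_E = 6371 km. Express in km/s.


r = 13439.6450 km = 1.3439645e+07 m
V = sqrt(mu/r) = 5445.9638 m/s
di = 3.51 deg = 0.06126106 rad
dV = 2*V*sin(di/2) = 2*5445.9638*sin(0.03063053)
dV = 333.5733 m/s = 0.3335733 km/s

0.3336 km/s


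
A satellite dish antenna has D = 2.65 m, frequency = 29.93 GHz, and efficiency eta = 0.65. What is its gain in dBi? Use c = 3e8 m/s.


lambda = c/f = 3e8 / 2.993e+10 = 0.01002339 m
G = eta*(pi*D/lambda)^2 = 0.65*(pi*2.65/0.01002339)^2
G = 448410.5007 (linear)
G = 10*log10(448410.5007) = 56.5168 dBi

56.5168 dBi


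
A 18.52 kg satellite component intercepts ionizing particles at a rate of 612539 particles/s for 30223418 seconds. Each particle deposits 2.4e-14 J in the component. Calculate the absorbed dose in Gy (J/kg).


Total energy deposited = rate * time * E_per
  = 612539 * 30223418 * 2.4e-14 = 0.4443125 J
Dose = E_total / mass = 0.4443125 / 18.52
Dose = 0.02399096 Gy

0.0240 Gy


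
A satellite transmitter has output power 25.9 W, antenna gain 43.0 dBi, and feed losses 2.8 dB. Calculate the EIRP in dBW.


Pt = 25.9 W = 14.1330 dBW
EIRP = Pt_dBW + Gt - losses = 14.1330 + 43.0 - 2.8 = 54.3330 dBW

54.3330 dBW


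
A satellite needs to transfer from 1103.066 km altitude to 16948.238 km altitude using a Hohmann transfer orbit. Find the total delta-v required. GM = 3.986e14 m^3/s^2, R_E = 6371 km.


r1 = 7474.0660 km = 7.474066e+06 m
r2 = 23319.2380 km = 2.3319238e+07 m
dv1 = sqrt(mu/r1)*(sqrt(2*r2/(r1+r2)) - 1) = 1684.5899 m/s
dv2 = sqrt(mu/r2)*(1 - sqrt(2*r1/(r1+r2))) = 1253.8312 m/s
total dv = |dv1| + |dv2| = 1684.5899 + 1253.8312 = 2938.4211 m/s = 2.9384 km/s

2.9384 km/s


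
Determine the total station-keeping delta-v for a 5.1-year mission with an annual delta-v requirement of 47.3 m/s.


dV = rate * years = 47.3 * 5.1
dV = 241.2300 m/s

241.2300 m/s


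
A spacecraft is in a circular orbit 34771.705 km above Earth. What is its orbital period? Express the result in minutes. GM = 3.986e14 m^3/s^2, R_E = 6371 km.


r = 41142.7050 km = 4.1142705e+07 m
T = 2*pi*sqrt(r^3/mu) = 2*pi*sqrt(6.9643169e+22 / 3.986e14)
T = 83052.0743 s = 1384.2012 min

1384.2012 minutes


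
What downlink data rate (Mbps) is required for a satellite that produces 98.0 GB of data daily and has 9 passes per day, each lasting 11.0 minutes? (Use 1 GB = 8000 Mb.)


total contact time = 9 * 11.0 * 60 = 5940.0000 s
data = 98.0 GB = 784000.0000 Mb
rate = 784000.0000 / 5940.0000 = 131.9865 Mbps

131.9865 Mbps


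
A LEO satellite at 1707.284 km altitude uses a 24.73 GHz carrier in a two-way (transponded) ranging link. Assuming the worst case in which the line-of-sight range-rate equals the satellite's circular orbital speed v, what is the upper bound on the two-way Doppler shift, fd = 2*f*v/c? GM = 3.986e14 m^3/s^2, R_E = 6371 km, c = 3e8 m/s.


r = 8.078284e+06 m
v = sqrt(mu/r) = 7024.3976 m/s (worst-case radial velocity)
f = 24.73 GHz = 2.473e+10 Hz
fd = 2*f*v/c = 2*2.473e+10*7024.3976/3.0e+08
fd = 1.158089e+06 Hz

1.1581e+06 Hz


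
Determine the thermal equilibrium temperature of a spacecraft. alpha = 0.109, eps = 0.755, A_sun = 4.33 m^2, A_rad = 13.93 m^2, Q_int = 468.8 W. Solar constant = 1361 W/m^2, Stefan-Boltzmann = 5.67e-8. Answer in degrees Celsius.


Numerator = alpha*S*A_sun + Q_int = 0.109*1361*4.33 + 468.8 = 1111.1512 W
Denominator = eps*sigma*A_rad = 0.755*5.67e-8*13.93 = 5.963224e-07 W/K^4
T^4 = 1.8633396e+09 K^4
T = 207.7653 K = -65.3847 C

-65.3847 degrees Celsius


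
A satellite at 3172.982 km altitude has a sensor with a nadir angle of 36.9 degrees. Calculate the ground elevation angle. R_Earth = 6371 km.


r = R_E + alt = 9543.9820 km
Law of sines in the satellite / Earth-center / ground-point triangle:
  sin(nadir)/R_E = sin(90 + el)/r  =>  cos(el) = (r/R_E)*sin(nadir)
cos(el) = (9543.9820 / 6371.0000) * sin(36.9 deg) = 0.8994506
el = arccos(0.8994506) = 25.9141 deg
(Earth-central angle = 90 - nadir - el = 27.1859 deg)

25.9141 degrees


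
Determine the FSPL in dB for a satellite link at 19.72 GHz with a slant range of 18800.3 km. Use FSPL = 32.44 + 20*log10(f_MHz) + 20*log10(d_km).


f = 19.72 GHz = 19720.0000 MHz
d = 18800.3 km
FSPL = 32.44 + 20*log10(19720.0000) + 20*log10(18800.3)
FSPL = 32.44 + 85.8981 + 85.4833
FSPL = 203.8214 dB

203.8214 dB


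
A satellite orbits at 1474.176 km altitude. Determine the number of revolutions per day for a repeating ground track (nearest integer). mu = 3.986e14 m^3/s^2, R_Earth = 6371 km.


r = 7.845176e+06 m
T = 2*pi*sqrt(r^3/mu) = 6915.3674 s = 115.2561 min
revs/day = 1440 / 115.2561 = 12.4939
Rounded: 12 revolutions per day

12 revolutions per day


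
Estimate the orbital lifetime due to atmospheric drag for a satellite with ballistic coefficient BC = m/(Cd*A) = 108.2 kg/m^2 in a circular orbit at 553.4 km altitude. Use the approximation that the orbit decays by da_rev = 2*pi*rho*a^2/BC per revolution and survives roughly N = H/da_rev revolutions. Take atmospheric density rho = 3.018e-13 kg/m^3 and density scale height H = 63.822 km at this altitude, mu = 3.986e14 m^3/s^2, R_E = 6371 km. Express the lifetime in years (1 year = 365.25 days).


a = R_E + alt = 6924.4000 km = 6.9244e+06 m
da_rev = 2*pi*rho*a^2/BC = 2*pi*3.018e-13*(6.9244e+06)^2/108.2 = 0.840303434 m per revolution
N = H/da_rev = 63822.0000 m / 0.840303434 m = 75951.1355 revolutions
P = 2*pi*sqrt(a^3/mu) = 5734.3532 s
lifetime = N*P = 75951.1355 * 5734.3532 = 4.3553064e+08 s = 5040.8639 days
years = 5040.8639 / 365.25 = 13.8011 years

13.8011 years


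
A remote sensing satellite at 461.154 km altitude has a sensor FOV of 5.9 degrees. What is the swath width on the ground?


FOV = 5.9 deg = 0.1029744 rad
swath = 2 * alt * tan(FOV/2) = 2 * 461.154 * tan(0.05148721)
swath = 2 * 461.154 * 0.05153276
swath = 47.5291 km

47.5291 km


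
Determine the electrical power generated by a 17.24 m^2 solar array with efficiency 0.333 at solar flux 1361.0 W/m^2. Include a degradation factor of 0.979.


P = area * eta * S * degradation
P = 17.24 * 0.333 * 1361.0 * 0.979
P = 7649.3109 W

7649.3109 W


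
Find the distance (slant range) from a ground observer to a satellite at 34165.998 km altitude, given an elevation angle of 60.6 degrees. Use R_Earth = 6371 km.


h = 34165.998 km, el = 60.6 deg
d = -R_E*sin(el) + sqrt((R_E*sin(el))^2 + 2*R_E*h + h^2)
d = -6371.0000*sin(1.0577) + sqrt((6371.0000*0.8712138)^2 + 2*6371.0000*34165.998 + 34165.998^2)
d = 34865.6650 km

34865.6650 km


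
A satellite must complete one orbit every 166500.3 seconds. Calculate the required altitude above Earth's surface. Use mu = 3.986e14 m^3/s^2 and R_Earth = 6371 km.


T = 166500.3 s
r = (mu*T^2/(4*pi^2))^(1/3) = (3.986e14 * 166500.3^2 / (4*pi^2))^(1/3)
r = 6.5413773e+07 m = 65413.7730 km
alt = r - R_E = 65413.7730 - 6371 = 59042.7730 km

59042.7730 km


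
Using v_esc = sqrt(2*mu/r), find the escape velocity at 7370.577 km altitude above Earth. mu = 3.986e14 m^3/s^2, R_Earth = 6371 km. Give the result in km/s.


r = 6371.0 + 7370.577 = 13741.5770 km = 1.3741577e+07 m
v_esc = sqrt(2*mu/r) = sqrt(2*3.986e14 / 1.3741577e+07)
v_esc = 7616.6738 m/s = 7.6167 km/s

7.6167 km/s


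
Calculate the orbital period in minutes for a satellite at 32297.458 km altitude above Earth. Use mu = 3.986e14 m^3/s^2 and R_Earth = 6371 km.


r = 38668.4580 km = 3.8668458e+07 m
T = 2*pi*sqrt(r^3/mu) = 2*pi*sqrt(5.7818998e+22 / 3.986e14)
T = 75673.9671 s = 1261.2328 min

1261.2328 minutes


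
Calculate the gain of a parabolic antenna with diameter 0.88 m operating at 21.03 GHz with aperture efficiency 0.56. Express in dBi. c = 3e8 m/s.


lambda = c/f = 3e8 / 2.103e+10 = 0.01426534 m
G = eta*(pi*D/lambda)^2 = 0.56*(pi*0.88/0.01426534)^2
G = 21032.4155 (linear)
G = 10*log10(21032.4155) = 43.2289 dBi

43.2289 dBi


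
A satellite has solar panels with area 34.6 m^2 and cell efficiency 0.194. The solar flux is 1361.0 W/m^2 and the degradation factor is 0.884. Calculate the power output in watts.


P = area * eta * S * degradation
P = 34.6 * 0.194 * 1361.0 * 0.884
P = 8075.8495 W

8075.8495 W


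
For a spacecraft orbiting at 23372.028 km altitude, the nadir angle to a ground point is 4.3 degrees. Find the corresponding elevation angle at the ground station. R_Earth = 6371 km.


r = R_E + alt = 29743.0280 km
Law of sines in the satellite / Earth-center / ground-point triangle:
  sin(nadir)/R_E = sin(90 + el)/r  =>  cos(el) = (r/R_E)*sin(nadir)
cos(el) = (29743.0280 / 6371.0000) * sin(4.3 deg) = 0.3500384
el = arccos(0.3500384) = 69.5103 deg
(Earth-central angle = 90 - nadir - el = 16.1897 deg)

69.5103 degrees


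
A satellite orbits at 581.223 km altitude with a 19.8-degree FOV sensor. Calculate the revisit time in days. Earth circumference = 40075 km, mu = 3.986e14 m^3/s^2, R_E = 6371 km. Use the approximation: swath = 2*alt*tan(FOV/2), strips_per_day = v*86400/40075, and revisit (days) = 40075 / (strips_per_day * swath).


swath = 2*581.223*tan(0.1727876) = 202.8793 km
v = sqrt(mu/r) = 7571.9337 m/s = 7.5719 km/s
strips/day = v*86400/40075 = 7.5719*86400/40075 = 16.3248
coverage/day = strips * swath = 16.3248 * 202.8793 = 3311.9575 km
revisit = 40075 / 3311.9575 = 12.1001 days

12.1001 days


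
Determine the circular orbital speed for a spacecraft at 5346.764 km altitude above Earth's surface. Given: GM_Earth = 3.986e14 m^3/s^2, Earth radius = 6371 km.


r = R_E + alt = 6371.0 + 5346.764 = 11717.7640 km = 1.1717764e+07 m
v = sqrt(mu/r) = sqrt(3.986e14 / 1.1717764e+07) = 5832.3862 m/s = 5.8324 km/s

5.8324 km/s


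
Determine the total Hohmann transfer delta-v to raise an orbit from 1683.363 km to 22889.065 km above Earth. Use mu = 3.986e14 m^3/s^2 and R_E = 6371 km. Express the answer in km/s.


r1 = 8054.3630 km = 8.054363e+06 m
r2 = 29260.0650 km = 2.9260065e+07 m
dv1 = sqrt(mu/r1)*(sqrt(2*r2/(r1+r2)) - 1) = 1775.0043 m/s
dv2 = sqrt(mu/r2)*(1 - sqrt(2*r1/(r1+r2))) = 1265.8252 m/s
total dv = |dv1| + |dv2| = 1775.0043 + 1265.8252 = 3040.8295 m/s = 3.0408 km/s

3.0408 km/s


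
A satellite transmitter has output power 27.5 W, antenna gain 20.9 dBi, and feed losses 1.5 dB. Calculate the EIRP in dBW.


Pt = 27.5 W = 14.3933 dBW
EIRP = Pt_dBW + Gt - losses = 14.3933 + 20.9 - 1.5 = 33.7933 dBW

33.7933 dBW


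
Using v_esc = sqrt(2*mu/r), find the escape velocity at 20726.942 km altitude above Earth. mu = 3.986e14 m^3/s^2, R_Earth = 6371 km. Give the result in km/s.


r = 6371.0 + 20726.942 = 27097.9420 km = 2.7097942e+07 m
v_esc = sqrt(2*mu/r) = sqrt(2*3.986e14 / 2.7097942e+07)
v_esc = 5423.9477 m/s = 5.4239 km/s

5.4239 km/s


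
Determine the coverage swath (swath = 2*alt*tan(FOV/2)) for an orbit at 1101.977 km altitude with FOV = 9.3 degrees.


FOV = 9.3 deg = 0.1623156 rad
swath = 2 * alt * tan(FOV/2) = 2 * 1101.977 * tan(0.08115781)
swath = 2 * 1101.977 * 0.08133647
swath = 179.2618 km

179.2618 km


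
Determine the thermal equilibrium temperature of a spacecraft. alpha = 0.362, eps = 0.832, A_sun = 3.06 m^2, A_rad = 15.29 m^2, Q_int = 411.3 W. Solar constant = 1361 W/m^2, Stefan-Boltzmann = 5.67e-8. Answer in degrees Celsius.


Numerator = alpha*S*A_sun + Q_int = 0.362*1361*3.06 + 411.3 = 1918.9069 W
Denominator = eps*sigma*A_rad = 0.832*5.67e-8*15.29 = 7.2129658e-07 W/K^4
T^4 = 2.6603577e+09 K^4
T = 227.1093 K = -46.0407 C

-46.0407 degrees Celsius


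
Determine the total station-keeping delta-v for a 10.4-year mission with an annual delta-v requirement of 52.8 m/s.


dV = rate * years = 52.8 * 10.4
dV = 549.1200 m/s

549.1200 m/s


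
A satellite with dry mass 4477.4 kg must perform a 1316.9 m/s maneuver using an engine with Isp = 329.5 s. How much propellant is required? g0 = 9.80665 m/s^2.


ve = Isp * g0 = 329.5 * 9.80665 = 3231.291175 m/s
mass ratio = exp(dv/ve) = exp(1316.9/3231.291175) = 1.50312468
m_prop = m_dry * (mr - 1) = 4477.4 * (1.50312468 - 1)
m_prop = 2252.6905 kg

2252.6905 kg


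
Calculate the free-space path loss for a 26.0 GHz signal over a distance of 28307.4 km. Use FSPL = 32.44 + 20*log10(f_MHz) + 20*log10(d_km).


f = 26.0 GHz = 26000.0000 MHz
d = 28307.4 km
FSPL = 32.44 + 20*log10(26000.0000) + 20*log10(28307.4)
FSPL = 32.44 + 88.2995 + 89.0380
FSPL = 209.7775 dB

209.7775 dB


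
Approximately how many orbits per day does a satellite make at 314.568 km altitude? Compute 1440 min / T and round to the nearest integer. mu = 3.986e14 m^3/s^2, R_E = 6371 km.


r = 6.685568e+06 m
T = 2*pi*sqrt(r^3/mu) = 5440.2479 s = 90.6708 min
revs/day = 1440 / 90.6708 = 15.8816
Rounded: 16 revolutions per day

16 revolutions per day


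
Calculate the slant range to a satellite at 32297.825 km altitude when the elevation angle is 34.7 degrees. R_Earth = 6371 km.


h = 32297.825 km, el = 34.7 deg
d = -R_E*sin(el) + sqrt((R_E*sin(el))^2 + 2*R_E*h + h^2)
d = -6371.0000*sin(0.6056293) + sqrt((6371.0000*0.5692795)^2 + 2*6371.0000*32297.825 + 32297.825^2)
d = 34685.5547 km

34685.5547 km


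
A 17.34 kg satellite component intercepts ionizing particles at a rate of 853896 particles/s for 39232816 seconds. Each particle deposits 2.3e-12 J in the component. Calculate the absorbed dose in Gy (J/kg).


Total energy deposited = rate * time * E_per
  = 853896 * 39232816 * 2.3e-12 = 77.0517 J
Dose = E_total / mass = 77.0517 / 17.34
Dose = 4.4436 Gy

4.4436 Gy


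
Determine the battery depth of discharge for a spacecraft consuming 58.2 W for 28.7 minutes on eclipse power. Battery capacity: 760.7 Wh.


E_used = P * t / 60 = 58.2 * 28.7 / 60 = 27.8390 Wh
DOD = E_used / E_total * 100 = 27.8390 / 760.7 * 100
DOD = 3.6597 %

3.6597 %


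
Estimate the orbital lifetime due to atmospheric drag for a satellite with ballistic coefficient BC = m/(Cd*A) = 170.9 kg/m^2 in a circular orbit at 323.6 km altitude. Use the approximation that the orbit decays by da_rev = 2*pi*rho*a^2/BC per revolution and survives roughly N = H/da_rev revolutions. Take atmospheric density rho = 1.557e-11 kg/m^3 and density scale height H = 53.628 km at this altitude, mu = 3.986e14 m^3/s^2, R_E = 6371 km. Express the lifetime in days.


a = R_E + alt = 6694.6000 km = 6.6946e+06 m
da_rev = 2*pi*rho*a^2/BC = 2*pi*1.557e-11*(6.6946e+06)^2/170.9 = 25.655217 m per revolution
N = H/da_rev = 53628.0000 m / 25.655217 m = 2090.3351 revolutions
P = 2*pi*sqrt(a^3/mu) = 5451.2760 s
lifetime = N*P = 2090.3351 * 5451.2760 = 1.1394994e+07 s = 131.8865 days

131.8865 days


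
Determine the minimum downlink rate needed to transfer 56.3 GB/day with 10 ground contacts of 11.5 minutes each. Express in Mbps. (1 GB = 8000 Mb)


total contact time = 10 * 11.5 * 60 = 6900.0000 s
data = 56.3 GB = 450400.0000 Mb
rate = 450400.0000 / 6900.0000 = 65.2754 Mbps

65.2754 Mbps


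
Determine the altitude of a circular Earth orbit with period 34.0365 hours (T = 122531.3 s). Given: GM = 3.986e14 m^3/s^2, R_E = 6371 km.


T = 122531.3 s
r = (mu*T^2/(4*pi^2))^(1/3) = (3.986e14 * 122531.3^2 / (4*pi^2))^(1/3)
r = 5.332005e+07 m = 53320.0498 km
alt = r - R_E = 53320.0498 - 6371 = 46949.0498 km

46949.0498 km


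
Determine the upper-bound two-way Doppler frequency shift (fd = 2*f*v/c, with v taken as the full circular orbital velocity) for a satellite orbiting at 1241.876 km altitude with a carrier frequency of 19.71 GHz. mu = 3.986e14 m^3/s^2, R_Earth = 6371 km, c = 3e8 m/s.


r = 7.612876e+06 m
v = sqrt(mu/r) = 7235.9285 m/s (worst-case radial velocity)
f = 19.71 GHz = 1.971e+10 Hz
fd = 2*f*v/c = 2*1.971e+10*7235.9285/3.0e+08
fd = 950801.0101 Hz

950801.0101 Hz


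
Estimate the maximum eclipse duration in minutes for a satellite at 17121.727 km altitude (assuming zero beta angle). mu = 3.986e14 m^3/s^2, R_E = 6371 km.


r = 23492.7270 km
T = 597.2554 min
Eclipse fraction = arcsin(R_E/r)/pi = arcsin(6371.0000/23492.7270)/pi
= arcsin(0.2711903)/pi = 0.08741728
Eclipse duration = 0.08741728 * 597.2554 = 52.2104 min

52.2104 minutes


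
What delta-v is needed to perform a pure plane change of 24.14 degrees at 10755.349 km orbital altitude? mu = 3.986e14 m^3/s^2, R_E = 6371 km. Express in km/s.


r = 17126.3490 km = 1.7126349e+07 m
V = sqrt(mu/r) = 4824.3216 m/s
di = 24.14 deg = 0.4213225 rad
dV = 2*V*sin(di/2) = 2*4824.3216*sin(0.2106612)
dV = 2017.5947 m/s = 2.0176 km/s

2.0176 km/s


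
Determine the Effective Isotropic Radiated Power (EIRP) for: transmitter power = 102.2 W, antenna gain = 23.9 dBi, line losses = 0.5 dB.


Pt = 102.2 W = 20.0945 dBW
EIRP = Pt_dBW + Gt - losses = 20.0945 + 23.9 - 0.5 = 43.4945 dBW

43.4945 dBW


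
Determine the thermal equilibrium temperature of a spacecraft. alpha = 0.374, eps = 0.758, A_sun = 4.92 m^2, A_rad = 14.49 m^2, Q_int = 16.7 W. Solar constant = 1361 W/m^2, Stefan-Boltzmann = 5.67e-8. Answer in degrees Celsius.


Numerator = alpha*S*A_sun + Q_int = 0.374*1361*4.92 + 16.7 = 2521.0489 W
Denominator = eps*sigma*A_rad = 0.758*5.67e-8*14.49 = 6.2275991e-07 W/K^4
T^4 = 4.0481875e+09 K^4
T = 252.2407 K = -20.9093 C

-20.9093 degrees Celsius


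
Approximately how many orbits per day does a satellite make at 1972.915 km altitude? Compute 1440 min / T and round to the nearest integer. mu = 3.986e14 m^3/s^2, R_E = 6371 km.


r = 8.343915e+06 m
T = 2*pi*sqrt(r^3/mu) = 7585.1824 s = 126.4197 min
revs/day = 1440 / 126.4197 = 11.3906
Rounded: 11 revolutions per day

11 revolutions per day


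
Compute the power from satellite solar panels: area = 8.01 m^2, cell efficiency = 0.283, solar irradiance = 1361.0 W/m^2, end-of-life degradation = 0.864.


P = area * eta * S * degradation
P = 8.01 * 0.283 * 1361.0 * 0.864
P = 2665.5745 W

2665.5745 W


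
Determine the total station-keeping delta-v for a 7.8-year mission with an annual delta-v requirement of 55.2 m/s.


dV = rate * years = 55.2 * 7.8
dV = 430.5600 m/s

430.5600 m/s


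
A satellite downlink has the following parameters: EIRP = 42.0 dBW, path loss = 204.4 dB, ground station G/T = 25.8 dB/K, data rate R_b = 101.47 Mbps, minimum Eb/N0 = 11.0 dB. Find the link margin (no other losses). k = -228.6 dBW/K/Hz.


C/N0 = EIRP - FSPL + G/T - k = 42.0 - 204.4 + 25.8 - (-228.6)
C/N0 = 92.0000 dB-Hz
R_b = 101.47 Mbps = 1.0147e+08 bps -> 10*log10(R_b) = 80.0634 dB-Hz
Eb/N0 = C/N0 - 10*log10(R_b) = 92.0000 - 80.0634 = 11.9366 dB
Margin = Eb/N0 - Eb/N0_req = 11.9366 - 11.0 = 0.9366234 dB (link closes)

0.9366 dB
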